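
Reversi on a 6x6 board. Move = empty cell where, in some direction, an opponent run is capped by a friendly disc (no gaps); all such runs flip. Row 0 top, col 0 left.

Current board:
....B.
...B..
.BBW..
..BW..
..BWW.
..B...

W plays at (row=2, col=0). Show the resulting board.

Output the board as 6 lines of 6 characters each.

Answer: ....B.
...B..
WWWW..
..BW..
..BWW.
..B...

Derivation:
Place W at (2,0); scan 8 dirs for brackets.
Dir NW: edge -> no flip
Dir N: first cell '.' (not opp) -> no flip
Dir NE: first cell '.' (not opp) -> no flip
Dir W: edge -> no flip
Dir E: opp run (2,1) (2,2) capped by W -> flip
Dir SW: edge -> no flip
Dir S: first cell '.' (not opp) -> no flip
Dir SE: first cell '.' (not opp) -> no flip
All flips: (2,1) (2,2)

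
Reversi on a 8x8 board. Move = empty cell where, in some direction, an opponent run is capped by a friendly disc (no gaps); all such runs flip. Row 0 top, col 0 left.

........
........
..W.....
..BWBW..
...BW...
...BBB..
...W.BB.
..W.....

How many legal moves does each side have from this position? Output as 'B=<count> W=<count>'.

Answer: B=7 W=7

Derivation:
-- B to move --
(1,1): flips 3 -> legal
(1,2): flips 1 -> legal
(1,3): no bracket -> illegal
(2,1): no bracket -> illegal
(2,3): flips 1 -> legal
(2,4): no bracket -> illegal
(2,5): no bracket -> illegal
(2,6): flips 2 -> legal
(3,1): no bracket -> illegal
(3,6): flips 1 -> legal
(4,2): no bracket -> illegal
(4,5): flips 1 -> legal
(4,6): no bracket -> illegal
(5,2): no bracket -> illegal
(6,1): no bracket -> illegal
(6,2): no bracket -> illegal
(6,4): no bracket -> illegal
(7,1): no bracket -> illegal
(7,3): flips 1 -> legal
(7,4): no bracket -> illegal
B mobility = 7
-- W to move --
(2,1): no bracket -> illegal
(2,3): no bracket -> illegal
(2,4): flips 1 -> legal
(2,5): no bracket -> illegal
(3,1): flips 1 -> legal
(4,1): no bracket -> illegal
(4,2): flips 2 -> legal
(4,5): flips 1 -> legal
(4,6): no bracket -> illegal
(5,2): no bracket -> illegal
(5,6): no bracket -> illegal
(5,7): no bracket -> illegal
(6,2): flips 1 -> legal
(6,4): flips 1 -> legal
(6,7): no bracket -> illegal
(7,4): no bracket -> illegal
(7,5): no bracket -> illegal
(7,6): no bracket -> illegal
(7,7): flips 2 -> legal
W mobility = 7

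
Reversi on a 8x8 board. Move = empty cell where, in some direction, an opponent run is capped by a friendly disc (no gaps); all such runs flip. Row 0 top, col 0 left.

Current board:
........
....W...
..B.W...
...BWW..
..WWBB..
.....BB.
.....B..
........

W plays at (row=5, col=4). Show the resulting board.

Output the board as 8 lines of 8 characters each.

Place W at (5,4); scan 8 dirs for brackets.
Dir NW: first cell 'W' (not opp) -> no flip
Dir N: opp run (4,4) capped by W -> flip
Dir NE: opp run (4,5), next='.' -> no flip
Dir W: first cell '.' (not opp) -> no flip
Dir E: opp run (5,5) (5,6), next='.' -> no flip
Dir SW: first cell '.' (not opp) -> no flip
Dir S: first cell '.' (not opp) -> no flip
Dir SE: opp run (6,5), next='.' -> no flip
All flips: (4,4)

Answer: ........
....W...
..B.W...
...BWW..
..WWWB..
....WBB.
.....B..
........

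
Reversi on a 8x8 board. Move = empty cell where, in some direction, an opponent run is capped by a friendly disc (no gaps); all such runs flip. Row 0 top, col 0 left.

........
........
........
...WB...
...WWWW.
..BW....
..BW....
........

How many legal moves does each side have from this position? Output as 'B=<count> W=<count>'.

Answer: B=6 W=8

Derivation:
-- B to move --
(2,2): no bracket -> illegal
(2,3): no bracket -> illegal
(2,4): no bracket -> illegal
(3,2): flips 1 -> legal
(3,5): flips 2 -> legal
(3,6): no bracket -> illegal
(3,7): no bracket -> illegal
(4,2): no bracket -> illegal
(4,7): no bracket -> illegal
(5,4): flips 2 -> legal
(5,5): no bracket -> illegal
(5,6): flips 1 -> legal
(5,7): no bracket -> illegal
(6,4): flips 1 -> legal
(7,2): no bracket -> illegal
(7,3): no bracket -> illegal
(7,4): flips 1 -> legal
B mobility = 6
-- W to move --
(2,3): flips 1 -> legal
(2,4): flips 1 -> legal
(2,5): flips 1 -> legal
(3,5): flips 1 -> legal
(4,1): flips 1 -> legal
(4,2): no bracket -> illegal
(5,1): flips 1 -> legal
(6,1): flips 2 -> legal
(7,1): flips 1 -> legal
(7,2): no bracket -> illegal
(7,3): no bracket -> illegal
W mobility = 8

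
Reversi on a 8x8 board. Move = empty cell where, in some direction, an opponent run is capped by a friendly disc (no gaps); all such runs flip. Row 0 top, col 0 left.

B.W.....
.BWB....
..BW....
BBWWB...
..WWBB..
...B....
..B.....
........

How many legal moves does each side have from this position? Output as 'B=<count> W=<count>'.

-- B to move --
(0,1): flips 2 -> legal
(0,3): no bracket -> illegal
(1,4): no bracket -> illegal
(2,1): no bracket -> illegal
(2,4): flips 1 -> legal
(4,1): flips 2 -> legal
(5,1): no bracket -> illegal
(5,2): flips 3 -> legal
(5,4): no bracket -> illegal
B mobility = 4
-- W to move --
(0,1): no bracket -> illegal
(0,3): flips 1 -> legal
(0,4): no bracket -> illegal
(1,0): flips 1 -> legal
(1,4): flips 1 -> legal
(2,0): flips 2 -> legal
(2,1): flips 1 -> legal
(2,4): flips 1 -> legal
(2,5): flips 1 -> legal
(3,5): flips 1 -> legal
(3,6): no bracket -> illegal
(4,0): no bracket -> illegal
(4,1): no bracket -> illegal
(4,6): flips 2 -> legal
(5,1): no bracket -> illegal
(5,2): no bracket -> illegal
(5,4): no bracket -> illegal
(5,5): flips 1 -> legal
(5,6): flips 2 -> legal
(6,1): no bracket -> illegal
(6,3): flips 1 -> legal
(6,4): flips 1 -> legal
(7,1): no bracket -> illegal
(7,2): no bracket -> illegal
(7,3): no bracket -> illegal
W mobility = 13

Answer: B=4 W=13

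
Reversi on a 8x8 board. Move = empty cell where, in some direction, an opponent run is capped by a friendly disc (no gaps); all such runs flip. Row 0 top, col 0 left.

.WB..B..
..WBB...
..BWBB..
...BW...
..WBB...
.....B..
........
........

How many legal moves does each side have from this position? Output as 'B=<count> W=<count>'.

-- B to move --
(0,0): flips 1 -> legal
(0,3): no bracket -> illegal
(1,0): no bracket -> illegal
(1,1): flips 1 -> legal
(2,1): no bracket -> illegal
(3,1): no bracket -> illegal
(3,2): flips 1 -> legal
(3,5): flips 1 -> legal
(4,1): flips 1 -> legal
(4,5): no bracket -> illegal
(5,1): flips 1 -> legal
(5,2): no bracket -> illegal
(5,3): no bracket -> illegal
B mobility = 6
-- W to move --
(0,3): flips 2 -> legal
(0,4): flips 2 -> legal
(0,6): no bracket -> illegal
(1,1): no bracket -> illegal
(1,5): flips 4 -> legal
(1,6): flips 1 -> legal
(2,1): flips 1 -> legal
(2,6): flips 2 -> legal
(3,1): no bracket -> illegal
(3,2): flips 2 -> legal
(3,5): no bracket -> illegal
(3,6): no bracket -> illegal
(4,5): flips 2 -> legal
(4,6): no bracket -> illegal
(5,2): flips 1 -> legal
(5,3): flips 2 -> legal
(5,4): flips 1 -> legal
(5,6): no bracket -> illegal
(6,4): no bracket -> illegal
(6,5): no bracket -> illegal
(6,6): no bracket -> illegal
W mobility = 11

Answer: B=6 W=11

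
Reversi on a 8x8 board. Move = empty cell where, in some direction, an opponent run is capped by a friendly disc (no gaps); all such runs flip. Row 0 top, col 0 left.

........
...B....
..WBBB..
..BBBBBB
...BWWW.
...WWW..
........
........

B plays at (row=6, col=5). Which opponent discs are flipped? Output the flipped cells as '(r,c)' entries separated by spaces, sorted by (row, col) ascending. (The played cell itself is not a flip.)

Answer: (4,5) (5,4) (5,5)

Derivation:
Dir NW: opp run (5,4) capped by B -> flip
Dir N: opp run (5,5) (4,5) capped by B -> flip
Dir NE: first cell '.' (not opp) -> no flip
Dir W: first cell '.' (not opp) -> no flip
Dir E: first cell '.' (not opp) -> no flip
Dir SW: first cell '.' (not opp) -> no flip
Dir S: first cell '.' (not opp) -> no flip
Dir SE: first cell '.' (not opp) -> no flip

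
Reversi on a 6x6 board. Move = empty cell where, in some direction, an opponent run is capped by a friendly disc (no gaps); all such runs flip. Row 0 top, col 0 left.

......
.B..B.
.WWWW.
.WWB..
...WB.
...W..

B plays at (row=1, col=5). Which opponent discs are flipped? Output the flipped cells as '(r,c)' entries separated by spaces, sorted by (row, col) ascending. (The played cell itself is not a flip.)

Answer: (2,4)

Derivation:
Dir NW: first cell '.' (not opp) -> no flip
Dir N: first cell '.' (not opp) -> no flip
Dir NE: edge -> no flip
Dir W: first cell 'B' (not opp) -> no flip
Dir E: edge -> no flip
Dir SW: opp run (2,4) capped by B -> flip
Dir S: first cell '.' (not opp) -> no flip
Dir SE: edge -> no flip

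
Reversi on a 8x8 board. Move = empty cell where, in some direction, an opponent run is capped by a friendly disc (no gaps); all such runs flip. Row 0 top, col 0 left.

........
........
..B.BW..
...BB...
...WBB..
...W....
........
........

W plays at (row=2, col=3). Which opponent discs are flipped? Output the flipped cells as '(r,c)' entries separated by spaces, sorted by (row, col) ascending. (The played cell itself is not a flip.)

Dir NW: first cell '.' (not opp) -> no flip
Dir N: first cell '.' (not opp) -> no flip
Dir NE: first cell '.' (not opp) -> no flip
Dir W: opp run (2,2), next='.' -> no flip
Dir E: opp run (2,4) capped by W -> flip
Dir SW: first cell '.' (not opp) -> no flip
Dir S: opp run (3,3) capped by W -> flip
Dir SE: opp run (3,4) (4,5), next='.' -> no flip

Answer: (2,4) (3,3)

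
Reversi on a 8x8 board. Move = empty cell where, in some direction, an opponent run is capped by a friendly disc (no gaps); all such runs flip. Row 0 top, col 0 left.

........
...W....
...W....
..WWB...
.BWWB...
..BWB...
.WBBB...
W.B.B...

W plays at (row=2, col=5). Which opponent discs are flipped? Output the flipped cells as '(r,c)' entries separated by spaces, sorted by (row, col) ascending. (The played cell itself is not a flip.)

Dir NW: first cell '.' (not opp) -> no flip
Dir N: first cell '.' (not opp) -> no flip
Dir NE: first cell '.' (not opp) -> no flip
Dir W: first cell '.' (not opp) -> no flip
Dir E: first cell '.' (not opp) -> no flip
Dir SW: opp run (3,4) capped by W -> flip
Dir S: first cell '.' (not opp) -> no flip
Dir SE: first cell '.' (not opp) -> no flip

Answer: (3,4)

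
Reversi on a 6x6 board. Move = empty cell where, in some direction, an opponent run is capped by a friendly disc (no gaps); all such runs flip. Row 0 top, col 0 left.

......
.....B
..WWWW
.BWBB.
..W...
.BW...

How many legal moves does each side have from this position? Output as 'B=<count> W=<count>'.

-- B to move --
(1,1): flips 1 -> legal
(1,2): flips 1 -> legal
(1,3): flips 2 -> legal
(1,4): flips 1 -> legal
(2,1): no bracket -> illegal
(3,5): flips 1 -> legal
(4,1): no bracket -> illegal
(4,3): no bracket -> illegal
(5,3): flips 2 -> legal
B mobility = 6
-- W to move --
(0,4): no bracket -> illegal
(0,5): flips 1 -> legal
(1,4): no bracket -> illegal
(2,0): flips 1 -> legal
(2,1): no bracket -> illegal
(3,0): flips 1 -> legal
(3,5): flips 2 -> legal
(4,0): flips 1 -> legal
(4,1): no bracket -> illegal
(4,3): flips 2 -> legal
(4,4): flips 2 -> legal
(4,5): flips 1 -> legal
(5,0): flips 1 -> legal
W mobility = 9

Answer: B=6 W=9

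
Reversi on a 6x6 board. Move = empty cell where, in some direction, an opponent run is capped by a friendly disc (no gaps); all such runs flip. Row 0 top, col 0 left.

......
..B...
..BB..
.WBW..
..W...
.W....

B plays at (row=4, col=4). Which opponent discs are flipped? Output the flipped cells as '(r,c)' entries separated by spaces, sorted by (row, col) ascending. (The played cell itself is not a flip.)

Dir NW: opp run (3,3) capped by B -> flip
Dir N: first cell '.' (not opp) -> no flip
Dir NE: first cell '.' (not opp) -> no flip
Dir W: first cell '.' (not opp) -> no flip
Dir E: first cell '.' (not opp) -> no flip
Dir SW: first cell '.' (not opp) -> no flip
Dir S: first cell '.' (not opp) -> no flip
Dir SE: first cell '.' (not opp) -> no flip

Answer: (3,3)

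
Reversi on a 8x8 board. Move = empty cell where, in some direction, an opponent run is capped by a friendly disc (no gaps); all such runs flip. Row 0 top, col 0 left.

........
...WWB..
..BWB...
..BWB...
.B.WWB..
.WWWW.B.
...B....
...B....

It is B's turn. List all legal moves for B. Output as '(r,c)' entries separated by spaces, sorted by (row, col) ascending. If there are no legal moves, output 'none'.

(0,2): flips 1 -> legal
(0,3): flips 5 -> legal
(0,4): flips 2 -> legal
(0,5): flips 2 -> legal
(1,2): flips 3 -> legal
(2,5): no bracket -> illegal
(3,5): no bracket -> illegal
(4,0): no bracket -> illegal
(4,2): flips 3 -> legal
(5,0): no bracket -> illegal
(5,5): flips 2 -> legal
(6,0): no bracket -> illegal
(6,1): flips 3 -> legal
(6,2): no bracket -> illegal
(6,4): flips 2 -> legal
(6,5): flips 2 -> legal

Answer: (0,2) (0,3) (0,4) (0,5) (1,2) (4,2) (5,5) (6,1) (6,4) (6,5)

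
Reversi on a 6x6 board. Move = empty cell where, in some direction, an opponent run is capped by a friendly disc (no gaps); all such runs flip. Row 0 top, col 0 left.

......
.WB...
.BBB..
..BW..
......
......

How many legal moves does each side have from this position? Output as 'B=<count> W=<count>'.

-- B to move --
(0,0): flips 1 -> legal
(0,1): flips 1 -> legal
(0,2): no bracket -> illegal
(1,0): flips 1 -> legal
(2,0): no bracket -> illegal
(2,4): no bracket -> illegal
(3,4): flips 1 -> legal
(4,2): no bracket -> illegal
(4,3): flips 1 -> legal
(4,4): flips 1 -> legal
B mobility = 6
-- W to move --
(0,1): no bracket -> illegal
(0,2): no bracket -> illegal
(0,3): no bracket -> illegal
(1,0): no bracket -> illegal
(1,3): flips 2 -> legal
(1,4): no bracket -> illegal
(2,0): no bracket -> illegal
(2,4): no bracket -> illegal
(3,0): no bracket -> illegal
(3,1): flips 2 -> legal
(3,4): no bracket -> illegal
(4,1): no bracket -> illegal
(4,2): no bracket -> illegal
(4,3): no bracket -> illegal
W mobility = 2

Answer: B=6 W=2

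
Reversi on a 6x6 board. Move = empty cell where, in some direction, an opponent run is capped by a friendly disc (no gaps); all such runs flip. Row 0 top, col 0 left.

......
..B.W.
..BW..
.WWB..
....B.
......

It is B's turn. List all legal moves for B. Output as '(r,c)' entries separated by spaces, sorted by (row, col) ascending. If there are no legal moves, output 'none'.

Answer: (1,3) (2,4) (3,0) (3,4) (4,0) (4,2)

Derivation:
(0,3): no bracket -> illegal
(0,4): no bracket -> illegal
(0,5): no bracket -> illegal
(1,3): flips 1 -> legal
(1,5): no bracket -> illegal
(2,0): no bracket -> illegal
(2,1): no bracket -> illegal
(2,4): flips 1 -> legal
(2,5): no bracket -> illegal
(3,0): flips 2 -> legal
(3,4): flips 1 -> legal
(4,0): flips 1 -> legal
(4,1): no bracket -> illegal
(4,2): flips 1 -> legal
(4,3): no bracket -> illegal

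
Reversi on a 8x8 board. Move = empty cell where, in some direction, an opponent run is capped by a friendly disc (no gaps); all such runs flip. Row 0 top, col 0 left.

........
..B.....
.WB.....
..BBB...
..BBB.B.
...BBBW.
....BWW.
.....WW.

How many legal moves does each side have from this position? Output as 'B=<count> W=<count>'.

-- B to move --
(1,0): flips 1 -> legal
(1,1): no bracket -> illegal
(2,0): flips 1 -> legal
(3,0): flips 1 -> legal
(3,1): no bracket -> illegal
(4,5): no bracket -> illegal
(4,7): no bracket -> illegal
(5,7): flips 1 -> legal
(6,7): flips 2 -> legal
(7,4): no bracket -> illegal
(7,7): flips 1 -> legal
B mobility = 6
-- W to move --
(0,1): no bracket -> illegal
(0,2): no bracket -> illegal
(0,3): flips 1 -> legal
(1,1): flips 4 -> legal
(1,3): no bracket -> illegal
(2,3): flips 1 -> legal
(2,4): no bracket -> illegal
(2,5): no bracket -> illegal
(3,1): flips 3 -> legal
(3,5): no bracket -> illegal
(3,6): flips 1 -> legal
(3,7): no bracket -> illegal
(4,1): no bracket -> illegal
(4,5): flips 1 -> legal
(4,7): no bracket -> illegal
(5,1): no bracket -> illegal
(5,2): flips 3 -> legal
(5,7): no bracket -> illegal
(6,2): no bracket -> illegal
(6,3): flips 1 -> legal
(7,3): no bracket -> illegal
(7,4): no bracket -> illegal
W mobility = 8

Answer: B=6 W=8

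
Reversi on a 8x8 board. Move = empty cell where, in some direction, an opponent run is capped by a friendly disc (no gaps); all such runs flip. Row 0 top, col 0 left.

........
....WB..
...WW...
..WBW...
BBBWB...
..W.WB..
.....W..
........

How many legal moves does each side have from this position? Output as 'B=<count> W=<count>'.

-- B to move --
(0,3): no bracket -> illegal
(0,4): flips 3 -> legal
(0,5): flips 3 -> legal
(1,2): no bracket -> illegal
(1,3): flips 2 -> legal
(2,1): no bracket -> illegal
(2,2): flips 1 -> legal
(2,5): no bracket -> illegal
(3,1): flips 1 -> legal
(3,5): flips 1 -> legal
(4,5): no bracket -> illegal
(5,1): no bracket -> illegal
(5,3): flips 2 -> legal
(5,6): no bracket -> illegal
(6,1): no bracket -> illegal
(6,2): flips 1 -> legal
(6,3): flips 1 -> legal
(6,4): flips 1 -> legal
(6,6): no bracket -> illegal
(7,4): no bracket -> illegal
(7,5): flips 1 -> legal
(7,6): no bracket -> illegal
B mobility = 11
-- W to move --
(0,4): no bracket -> illegal
(0,5): no bracket -> illegal
(0,6): flips 1 -> legal
(1,6): flips 1 -> legal
(2,2): no bracket -> illegal
(2,5): no bracket -> illegal
(2,6): no bracket -> illegal
(3,0): flips 1 -> legal
(3,1): no bracket -> illegal
(3,5): no bracket -> illegal
(4,5): flips 2 -> legal
(4,6): no bracket -> illegal
(5,0): flips 1 -> legal
(5,1): flips 2 -> legal
(5,3): no bracket -> illegal
(5,6): flips 1 -> legal
(6,4): no bracket -> illegal
(6,6): no bracket -> illegal
W mobility = 7

Answer: B=11 W=7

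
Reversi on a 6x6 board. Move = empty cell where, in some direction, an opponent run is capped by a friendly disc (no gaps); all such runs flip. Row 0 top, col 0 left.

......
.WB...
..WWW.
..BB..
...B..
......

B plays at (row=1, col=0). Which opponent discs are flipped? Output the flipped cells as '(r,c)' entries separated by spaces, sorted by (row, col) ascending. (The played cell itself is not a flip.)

Dir NW: edge -> no flip
Dir N: first cell '.' (not opp) -> no flip
Dir NE: first cell '.' (not opp) -> no flip
Dir W: edge -> no flip
Dir E: opp run (1,1) capped by B -> flip
Dir SW: edge -> no flip
Dir S: first cell '.' (not opp) -> no flip
Dir SE: first cell '.' (not opp) -> no flip

Answer: (1,1)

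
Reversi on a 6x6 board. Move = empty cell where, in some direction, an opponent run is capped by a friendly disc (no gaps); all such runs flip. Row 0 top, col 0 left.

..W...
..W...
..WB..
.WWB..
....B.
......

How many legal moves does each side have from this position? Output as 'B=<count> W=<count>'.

Answer: B=5 W=4

Derivation:
-- B to move --
(0,1): flips 1 -> legal
(0,3): no bracket -> illegal
(1,1): flips 1 -> legal
(1,3): no bracket -> illegal
(2,0): no bracket -> illegal
(2,1): flips 1 -> legal
(3,0): flips 2 -> legal
(4,0): no bracket -> illegal
(4,1): flips 1 -> legal
(4,2): no bracket -> illegal
(4,3): no bracket -> illegal
B mobility = 5
-- W to move --
(1,3): no bracket -> illegal
(1,4): flips 1 -> legal
(2,4): flips 1 -> legal
(3,4): flips 2 -> legal
(3,5): no bracket -> illegal
(4,2): no bracket -> illegal
(4,3): no bracket -> illegal
(4,5): no bracket -> illegal
(5,3): no bracket -> illegal
(5,4): no bracket -> illegal
(5,5): flips 2 -> legal
W mobility = 4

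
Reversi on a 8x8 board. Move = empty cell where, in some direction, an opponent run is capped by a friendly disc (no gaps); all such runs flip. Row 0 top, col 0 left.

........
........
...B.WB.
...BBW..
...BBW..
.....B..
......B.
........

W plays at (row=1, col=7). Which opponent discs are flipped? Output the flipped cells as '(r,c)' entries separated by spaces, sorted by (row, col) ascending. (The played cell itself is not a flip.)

Answer: (2,6)

Derivation:
Dir NW: first cell '.' (not opp) -> no flip
Dir N: first cell '.' (not opp) -> no flip
Dir NE: edge -> no flip
Dir W: first cell '.' (not opp) -> no flip
Dir E: edge -> no flip
Dir SW: opp run (2,6) capped by W -> flip
Dir S: first cell '.' (not opp) -> no flip
Dir SE: edge -> no flip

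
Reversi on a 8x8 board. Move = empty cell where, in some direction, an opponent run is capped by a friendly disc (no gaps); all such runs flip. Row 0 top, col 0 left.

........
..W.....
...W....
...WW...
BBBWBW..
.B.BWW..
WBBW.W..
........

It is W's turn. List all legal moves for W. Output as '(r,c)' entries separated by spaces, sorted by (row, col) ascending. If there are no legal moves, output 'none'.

Answer: (5,2)

Derivation:
(3,0): no bracket -> illegal
(3,1): no bracket -> illegal
(3,2): no bracket -> illegal
(3,5): no bracket -> illegal
(5,0): no bracket -> illegal
(5,2): flips 1 -> legal
(6,4): no bracket -> illegal
(7,0): no bracket -> illegal
(7,1): no bracket -> illegal
(7,2): no bracket -> illegal
(7,3): no bracket -> illegal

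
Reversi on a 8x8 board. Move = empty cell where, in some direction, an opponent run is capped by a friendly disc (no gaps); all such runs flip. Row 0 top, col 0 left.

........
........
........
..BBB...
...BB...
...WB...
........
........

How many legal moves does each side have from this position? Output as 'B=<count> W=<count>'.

-- B to move --
(4,2): no bracket -> illegal
(5,2): flips 1 -> legal
(6,2): flips 1 -> legal
(6,3): flips 1 -> legal
(6,4): no bracket -> illegal
B mobility = 3
-- W to move --
(2,1): no bracket -> illegal
(2,2): no bracket -> illegal
(2,3): flips 2 -> legal
(2,4): no bracket -> illegal
(2,5): no bracket -> illegal
(3,1): no bracket -> illegal
(3,5): flips 1 -> legal
(4,1): no bracket -> illegal
(4,2): no bracket -> illegal
(4,5): no bracket -> illegal
(5,2): no bracket -> illegal
(5,5): flips 1 -> legal
(6,3): no bracket -> illegal
(6,4): no bracket -> illegal
(6,5): no bracket -> illegal
W mobility = 3

Answer: B=3 W=3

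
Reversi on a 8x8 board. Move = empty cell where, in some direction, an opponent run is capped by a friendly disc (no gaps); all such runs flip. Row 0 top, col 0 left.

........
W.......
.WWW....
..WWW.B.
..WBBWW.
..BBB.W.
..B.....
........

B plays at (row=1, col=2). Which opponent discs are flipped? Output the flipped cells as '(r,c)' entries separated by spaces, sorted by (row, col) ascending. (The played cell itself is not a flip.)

Dir NW: first cell '.' (not opp) -> no flip
Dir N: first cell '.' (not opp) -> no flip
Dir NE: first cell '.' (not opp) -> no flip
Dir W: first cell '.' (not opp) -> no flip
Dir E: first cell '.' (not opp) -> no flip
Dir SW: opp run (2,1), next='.' -> no flip
Dir S: opp run (2,2) (3,2) (4,2) capped by B -> flip
Dir SE: opp run (2,3) (3,4) (4,5) (5,6), next='.' -> no flip

Answer: (2,2) (3,2) (4,2)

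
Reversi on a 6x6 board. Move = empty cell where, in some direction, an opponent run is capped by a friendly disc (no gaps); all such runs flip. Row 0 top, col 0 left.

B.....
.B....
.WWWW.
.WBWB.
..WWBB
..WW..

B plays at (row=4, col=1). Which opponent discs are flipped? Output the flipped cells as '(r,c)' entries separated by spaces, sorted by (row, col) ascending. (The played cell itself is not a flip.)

Answer: (2,1) (3,1) (4,2) (4,3)

Derivation:
Dir NW: first cell '.' (not opp) -> no flip
Dir N: opp run (3,1) (2,1) capped by B -> flip
Dir NE: first cell 'B' (not opp) -> no flip
Dir W: first cell '.' (not opp) -> no flip
Dir E: opp run (4,2) (4,3) capped by B -> flip
Dir SW: first cell '.' (not opp) -> no flip
Dir S: first cell '.' (not opp) -> no flip
Dir SE: opp run (5,2), next=edge -> no flip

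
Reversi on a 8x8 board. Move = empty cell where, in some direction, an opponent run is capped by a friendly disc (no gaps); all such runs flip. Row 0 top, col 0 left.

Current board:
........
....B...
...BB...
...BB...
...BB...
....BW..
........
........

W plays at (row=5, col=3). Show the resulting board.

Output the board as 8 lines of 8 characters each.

Place W at (5,3); scan 8 dirs for brackets.
Dir NW: first cell '.' (not opp) -> no flip
Dir N: opp run (4,3) (3,3) (2,3), next='.' -> no flip
Dir NE: opp run (4,4), next='.' -> no flip
Dir W: first cell '.' (not opp) -> no flip
Dir E: opp run (5,4) capped by W -> flip
Dir SW: first cell '.' (not opp) -> no flip
Dir S: first cell '.' (not opp) -> no flip
Dir SE: first cell '.' (not opp) -> no flip
All flips: (5,4)

Answer: ........
....B...
...BB...
...BB...
...BB...
...WWW..
........
........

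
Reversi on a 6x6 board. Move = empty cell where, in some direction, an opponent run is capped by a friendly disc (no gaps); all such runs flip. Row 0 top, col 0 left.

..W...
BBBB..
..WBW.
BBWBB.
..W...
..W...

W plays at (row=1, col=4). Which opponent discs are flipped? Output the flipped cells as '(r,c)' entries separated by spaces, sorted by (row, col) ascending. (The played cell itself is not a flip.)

Dir NW: first cell '.' (not opp) -> no flip
Dir N: first cell '.' (not opp) -> no flip
Dir NE: first cell '.' (not opp) -> no flip
Dir W: opp run (1,3) (1,2) (1,1) (1,0), next=edge -> no flip
Dir E: first cell '.' (not opp) -> no flip
Dir SW: opp run (2,3) capped by W -> flip
Dir S: first cell 'W' (not opp) -> no flip
Dir SE: first cell '.' (not opp) -> no flip

Answer: (2,3)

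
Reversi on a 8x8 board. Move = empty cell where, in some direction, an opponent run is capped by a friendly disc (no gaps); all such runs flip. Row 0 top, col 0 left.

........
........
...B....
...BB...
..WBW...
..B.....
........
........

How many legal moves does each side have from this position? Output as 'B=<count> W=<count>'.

-- B to move --
(3,1): no bracket -> illegal
(3,2): flips 1 -> legal
(3,5): no bracket -> illegal
(4,1): flips 1 -> legal
(4,5): flips 1 -> legal
(5,1): flips 1 -> legal
(5,3): no bracket -> illegal
(5,4): flips 1 -> legal
(5,5): flips 1 -> legal
B mobility = 6
-- W to move --
(1,2): no bracket -> illegal
(1,3): no bracket -> illegal
(1,4): no bracket -> illegal
(2,2): flips 1 -> legal
(2,4): flips 2 -> legal
(2,5): no bracket -> illegal
(3,2): no bracket -> illegal
(3,5): no bracket -> illegal
(4,1): no bracket -> illegal
(4,5): no bracket -> illegal
(5,1): no bracket -> illegal
(5,3): no bracket -> illegal
(5,4): no bracket -> illegal
(6,1): no bracket -> illegal
(6,2): flips 1 -> legal
(6,3): no bracket -> illegal
W mobility = 3

Answer: B=6 W=3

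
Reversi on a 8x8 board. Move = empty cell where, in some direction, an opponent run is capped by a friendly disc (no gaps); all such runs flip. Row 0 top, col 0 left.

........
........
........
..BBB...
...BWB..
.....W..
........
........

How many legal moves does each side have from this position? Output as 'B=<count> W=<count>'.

-- B to move --
(3,5): no bracket -> illegal
(4,6): no bracket -> illegal
(5,3): no bracket -> illegal
(5,4): flips 1 -> legal
(5,6): no bracket -> illegal
(6,4): no bracket -> illegal
(6,5): flips 1 -> legal
(6,6): flips 2 -> legal
B mobility = 3
-- W to move --
(2,1): no bracket -> illegal
(2,2): flips 1 -> legal
(2,3): no bracket -> illegal
(2,4): flips 1 -> legal
(2,5): no bracket -> illegal
(3,1): no bracket -> illegal
(3,5): flips 1 -> legal
(3,6): no bracket -> illegal
(4,1): no bracket -> illegal
(4,2): flips 1 -> legal
(4,6): flips 1 -> legal
(5,2): no bracket -> illegal
(5,3): no bracket -> illegal
(5,4): no bracket -> illegal
(5,6): no bracket -> illegal
W mobility = 5

Answer: B=3 W=5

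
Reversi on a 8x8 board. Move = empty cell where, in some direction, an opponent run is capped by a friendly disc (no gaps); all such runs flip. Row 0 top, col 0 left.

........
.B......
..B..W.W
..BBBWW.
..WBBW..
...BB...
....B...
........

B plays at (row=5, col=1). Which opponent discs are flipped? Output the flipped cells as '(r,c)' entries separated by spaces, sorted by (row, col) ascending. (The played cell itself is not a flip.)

Answer: (4,2)

Derivation:
Dir NW: first cell '.' (not opp) -> no flip
Dir N: first cell '.' (not opp) -> no flip
Dir NE: opp run (4,2) capped by B -> flip
Dir W: first cell '.' (not opp) -> no flip
Dir E: first cell '.' (not opp) -> no flip
Dir SW: first cell '.' (not opp) -> no flip
Dir S: first cell '.' (not opp) -> no flip
Dir SE: first cell '.' (not opp) -> no flip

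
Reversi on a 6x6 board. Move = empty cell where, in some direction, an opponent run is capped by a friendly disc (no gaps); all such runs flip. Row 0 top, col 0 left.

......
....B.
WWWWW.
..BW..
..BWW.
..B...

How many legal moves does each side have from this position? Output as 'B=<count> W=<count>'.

Answer: B=6 W=5

Derivation:
-- B to move --
(1,0): flips 1 -> legal
(1,1): no bracket -> illegal
(1,2): flips 1 -> legal
(1,3): no bracket -> illegal
(1,5): flips 2 -> legal
(2,5): no bracket -> illegal
(3,0): no bracket -> illegal
(3,1): no bracket -> illegal
(3,4): flips 3 -> legal
(3,5): no bracket -> illegal
(4,5): flips 2 -> legal
(5,3): no bracket -> illegal
(5,4): flips 1 -> legal
(5,5): no bracket -> illegal
B mobility = 6
-- W to move --
(0,3): no bracket -> illegal
(0,4): flips 1 -> legal
(0,5): flips 1 -> legal
(1,3): no bracket -> illegal
(1,5): no bracket -> illegal
(2,5): no bracket -> illegal
(3,1): flips 1 -> legal
(4,1): flips 2 -> legal
(5,1): flips 1 -> legal
(5,3): no bracket -> illegal
W mobility = 5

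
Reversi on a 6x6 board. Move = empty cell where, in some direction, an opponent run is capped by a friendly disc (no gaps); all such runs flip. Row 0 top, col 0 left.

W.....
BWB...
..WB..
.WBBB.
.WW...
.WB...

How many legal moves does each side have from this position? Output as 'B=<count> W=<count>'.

-- B to move --
(0,1): no bracket -> illegal
(0,2): no bracket -> illegal
(1,3): no bracket -> illegal
(2,0): no bracket -> illegal
(2,1): flips 1 -> legal
(3,0): flips 2 -> legal
(4,0): no bracket -> illegal
(4,3): no bracket -> illegal
(5,0): flips 2 -> legal
(5,3): no bracket -> illegal
B mobility = 3
-- W to move --
(0,1): no bracket -> illegal
(0,2): flips 1 -> legal
(0,3): no bracket -> illegal
(1,3): flips 1 -> legal
(1,4): flips 2 -> legal
(2,0): flips 1 -> legal
(2,1): no bracket -> illegal
(2,4): flips 2 -> legal
(2,5): no bracket -> illegal
(3,5): flips 3 -> legal
(4,3): no bracket -> illegal
(4,4): flips 1 -> legal
(4,5): no bracket -> illegal
(5,3): flips 1 -> legal
W mobility = 8

Answer: B=3 W=8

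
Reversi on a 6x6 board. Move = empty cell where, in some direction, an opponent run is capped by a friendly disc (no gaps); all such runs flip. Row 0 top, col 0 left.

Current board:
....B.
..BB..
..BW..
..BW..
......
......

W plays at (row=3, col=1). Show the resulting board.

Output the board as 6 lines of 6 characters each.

Place W at (3,1); scan 8 dirs for brackets.
Dir NW: first cell '.' (not opp) -> no flip
Dir N: first cell '.' (not opp) -> no flip
Dir NE: opp run (2,2) (1,3) (0,4), next=edge -> no flip
Dir W: first cell '.' (not opp) -> no flip
Dir E: opp run (3,2) capped by W -> flip
Dir SW: first cell '.' (not opp) -> no flip
Dir S: first cell '.' (not opp) -> no flip
Dir SE: first cell '.' (not opp) -> no flip
All flips: (3,2)

Answer: ....B.
..BB..
..BW..
.WWW..
......
......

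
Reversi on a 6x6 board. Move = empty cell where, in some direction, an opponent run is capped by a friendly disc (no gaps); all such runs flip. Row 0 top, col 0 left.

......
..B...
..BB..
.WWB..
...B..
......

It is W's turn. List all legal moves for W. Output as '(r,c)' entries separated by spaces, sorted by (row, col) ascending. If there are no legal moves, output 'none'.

(0,1): no bracket -> illegal
(0,2): flips 2 -> legal
(0,3): no bracket -> illegal
(1,1): no bracket -> illegal
(1,3): flips 1 -> legal
(1,4): flips 1 -> legal
(2,1): no bracket -> illegal
(2,4): no bracket -> illegal
(3,4): flips 1 -> legal
(4,2): no bracket -> illegal
(4,4): no bracket -> illegal
(5,2): no bracket -> illegal
(5,3): no bracket -> illegal
(5,4): flips 1 -> legal

Answer: (0,2) (1,3) (1,4) (3,4) (5,4)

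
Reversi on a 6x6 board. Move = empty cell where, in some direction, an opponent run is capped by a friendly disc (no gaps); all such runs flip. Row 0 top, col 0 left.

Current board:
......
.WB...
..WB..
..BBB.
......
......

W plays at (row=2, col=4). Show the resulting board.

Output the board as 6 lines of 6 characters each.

Answer: ......
.WB...
..WWW.
..BBB.
......
......

Derivation:
Place W at (2,4); scan 8 dirs for brackets.
Dir NW: first cell '.' (not opp) -> no flip
Dir N: first cell '.' (not opp) -> no flip
Dir NE: first cell '.' (not opp) -> no flip
Dir W: opp run (2,3) capped by W -> flip
Dir E: first cell '.' (not opp) -> no flip
Dir SW: opp run (3,3), next='.' -> no flip
Dir S: opp run (3,4), next='.' -> no flip
Dir SE: first cell '.' (not opp) -> no flip
All flips: (2,3)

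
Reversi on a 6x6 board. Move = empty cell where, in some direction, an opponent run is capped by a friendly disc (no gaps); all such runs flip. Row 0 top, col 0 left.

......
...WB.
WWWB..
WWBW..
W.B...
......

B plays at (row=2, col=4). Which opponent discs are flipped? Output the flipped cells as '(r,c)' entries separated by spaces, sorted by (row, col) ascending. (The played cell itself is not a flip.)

Answer: (3,3)

Derivation:
Dir NW: opp run (1,3), next='.' -> no flip
Dir N: first cell 'B' (not opp) -> no flip
Dir NE: first cell '.' (not opp) -> no flip
Dir W: first cell 'B' (not opp) -> no flip
Dir E: first cell '.' (not opp) -> no flip
Dir SW: opp run (3,3) capped by B -> flip
Dir S: first cell '.' (not opp) -> no flip
Dir SE: first cell '.' (not opp) -> no flip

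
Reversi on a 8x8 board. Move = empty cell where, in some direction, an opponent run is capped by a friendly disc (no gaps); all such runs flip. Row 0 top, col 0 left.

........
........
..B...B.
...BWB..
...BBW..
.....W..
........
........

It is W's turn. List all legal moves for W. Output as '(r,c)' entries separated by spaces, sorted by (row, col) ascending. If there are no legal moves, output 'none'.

Answer: (1,1) (2,5) (3,2) (3,6) (4,2) (5,2) (5,4)

Derivation:
(1,1): flips 3 -> legal
(1,2): no bracket -> illegal
(1,3): no bracket -> illegal
(1,5): no bracket -> illegal
(1,6): no bracket -> illegal
(1,7): no bracket -> illegal
(2,1): no bracket -> illegal
(2,3): no bracket -> illegal
(2,4): no bracket -> illegal
(2,5): flips 1 -> legal
(2,7): no bracket -> illegal
(3,1): no bracket -> illegal
(3,2): flips 1 -> legal
(3,6): flips 1 -> legal
(3,7): no bracket -> illegal
(4,2): flips 2 -> legal
(4,6): no bracket -> illegal
(5,2): flips 1 -> legal
(5,3): no bracket -> illegal
(5,4): flips 1 -> legal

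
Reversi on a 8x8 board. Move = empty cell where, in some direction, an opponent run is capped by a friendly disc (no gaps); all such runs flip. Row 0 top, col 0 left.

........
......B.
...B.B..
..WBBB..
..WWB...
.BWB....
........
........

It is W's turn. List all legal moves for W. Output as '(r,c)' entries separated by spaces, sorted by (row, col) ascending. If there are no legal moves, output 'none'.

Answer: (0,7) (1,3) (1,4) (2,4) (3,6) (4,5) (5,0) (5,4) (6,0) (6,3) (6,4)

Derivation:
(0,5): no bracket -> illegal
(0,6): no bracket -> illegal
(0,7): flips 3 -> legal
(1,2): no bracket -> illegal
(1,3): flips 2 -> legal
(1,4): flips 1 -> legal
(1,5): no bracket -> illegal
(1,7): no bracket -> illegal
(2,2): no bracket -> illegal
(2,4): flips 1 -> legal
(2,6): no bracket -> illegal
(2,7): no bracket -> illegal
(3,6): flips 3 -> legal
(4,0): no bracket -> illegal
(4,1): no bracket -> illegal
(4,5): flips 1 -> legal
(4,6): no bracket -> illegal
(5,0): flips 1 -> legal
(5,4): flips 1 -> legal
(5,5): no bracket -> illegal
(6,0): flips 1 -> legal
(6,1): no bracket -> illegal
(6,2): no bracket -> illegal
(6,3): flips 1 -> legal
(6,4): flips 1 -> legal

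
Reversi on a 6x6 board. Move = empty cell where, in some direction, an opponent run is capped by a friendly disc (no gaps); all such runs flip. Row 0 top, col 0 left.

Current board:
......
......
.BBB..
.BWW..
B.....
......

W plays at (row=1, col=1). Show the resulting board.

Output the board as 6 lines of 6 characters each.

Place W at (1,1); scan 8 dirs for brackets.
Dir NW: first cell '.' (not opp) -> no flip
Dir N: first cell '.' (not opp) -> no flip
Dir NE: first cell '.' (not opp) -> no flip
Dir W: first cell '.' (not opp) -> no flip
Dir E: first cell '.' (not opp) -> no flip
Dir SW: first cell '.' (not opp) -> no flip
Dir S: opp run (2,1) (3,1), next='.' -> no flip
Dir SE: opp run (2,2) capped by W -> flip
All flips: (2,2)

Answer: ......
.W....
.BWB..
.BWW..
B.....
......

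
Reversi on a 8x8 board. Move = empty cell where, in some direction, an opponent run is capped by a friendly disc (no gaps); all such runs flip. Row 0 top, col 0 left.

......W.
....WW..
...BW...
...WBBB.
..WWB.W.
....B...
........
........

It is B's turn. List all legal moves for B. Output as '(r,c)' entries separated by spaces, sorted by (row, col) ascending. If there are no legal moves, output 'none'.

(0,3): no bracket -> illegal
(0,4): flips 2 -> legal
(0,5): flips 1 -> legal
(0,7): no bracket -> illegal
(1,3): flips 1 -> legal
(1,6): no bracket -> illegal
(1,7): no bracket -> illegal
(2,2): flips 1 -> legal
(2,5): flips 1 -> legal
(2,6): no bracket -> illegal
(3,1): no bracket -> illegal
(3,2): flips 2 -> legal
(3,7): no bracket -> illegal
(4,1): flips 2 -> legal
(4,5): no bracket -> illegal
(4,7): no bracket -> illegal
(5,1): no bracket -> illegal
(5,2): flips 1 -> legal
(5,3): flips 2 -> legal
(5,5): no bracket -> illegal
(5,6): flips 1 -> legal
(5,7): flips 1 -> legal

Answer: (0,4) (0,5) (1,3) (2,2) (2,5) (3,2) (4,1) (5,2) (5,3) (5,6) (5,7)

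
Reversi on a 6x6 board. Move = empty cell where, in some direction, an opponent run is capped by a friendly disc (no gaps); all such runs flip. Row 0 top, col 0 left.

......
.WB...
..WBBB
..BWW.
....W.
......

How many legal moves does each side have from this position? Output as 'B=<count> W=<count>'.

-- B to move --
(0,0): no bracket -> illegal
(0,1): no bracket -> illegal
(0,2): no bracket -> illegal
(1,0): flips 1 -> legal
(1,3): no bracket -> illegal
(2,0): no bracket -> illegal
(2,1): flips 1 -> legal
(3,1): no bracket -> illegal
(3,5): flips 2 -> legal
(4,2): flips 1 -> legal
(4,3): flips 2 -> legal
(4,5): flips 1 -> legal
(5,3): no bracket -> illegal
(5,4): flips 2 -> legal
(5,5): no bracket -> illegal
B mobility = 7
-- W to move --
(0,1): flips 2 -> legal
(0,2): flips 1 -> legal
(0,3): no bracket -> illegal
(1,3): flips 2 -> legal
(1,4): flips 1 -> legal
(1,5): flips 1 -> legal
(2,1): no bracket -> illegal
(3,1): flips 1 -> legal
(3,5): no bracket -> illegal
(4,1): no bracket -> illegal
(4,2): flips 1 -> legal
(4,3): no bracket -> illegal
W mobility = 7

Answer: B=7 W=7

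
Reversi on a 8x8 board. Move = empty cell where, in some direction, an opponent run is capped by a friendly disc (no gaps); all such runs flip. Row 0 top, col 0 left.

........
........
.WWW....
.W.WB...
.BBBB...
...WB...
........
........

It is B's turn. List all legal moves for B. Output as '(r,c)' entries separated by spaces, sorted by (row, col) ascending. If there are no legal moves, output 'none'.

Answer: (1,1) (1,2) (1,3) (2,0) (2,4) (3,2) (5,2) (6,2) (6,3) (6,4)

Derivation:
(1,0): no bracket -> illegal
(1,1): flips 4 -> legal
(1,2): flips 1 -> legal
(1,3): flips 2 -> legal
(1,4): no bracket -> illegal
(2,0): flips 1 -> legal
(2,4): flips 1 -> legal
(3,0): no bracket -> illegal
(3,2): flips 1 -> legal
(4,0): no bracket -> illegal
(5,2): flips 1 -> legal
(6,2): flips 1 -> legal
(6,3): flips 1 -> legal
(6,4): flips 1 -> legal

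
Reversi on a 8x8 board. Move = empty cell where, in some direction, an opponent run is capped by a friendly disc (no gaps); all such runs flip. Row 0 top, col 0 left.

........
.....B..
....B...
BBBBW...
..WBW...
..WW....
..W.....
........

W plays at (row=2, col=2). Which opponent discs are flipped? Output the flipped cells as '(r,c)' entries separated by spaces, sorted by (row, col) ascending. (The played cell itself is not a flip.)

Dir NW: first cell '.' (not opp) -> no flip
Dir N: first cell '.' (not opp) -> no flip
Dir NE: first cell '.' (not opp) -> no flip
Dir W: first cell '.' (not opp) -> no flip
Dir E: first cell '.' (not opp) -> no flip
Dir SW: opp run (3,1), next='.' -> no flip
Dir S: opp run (3,2) capped by W -> flip
Dir SE: opp run (3,3) capped by W -> flip

Answer: (3,2) (3,3)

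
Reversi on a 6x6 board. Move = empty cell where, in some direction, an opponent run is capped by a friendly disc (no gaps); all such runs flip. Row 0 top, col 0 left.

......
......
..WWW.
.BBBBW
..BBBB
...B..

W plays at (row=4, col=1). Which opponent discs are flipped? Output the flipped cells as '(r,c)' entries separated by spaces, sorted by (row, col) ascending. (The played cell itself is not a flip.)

Dir NW: first cell '.' (not opp) -> no flip
Dir N: opp run (3,1), next='.' -> no flip
Dir NE: opp run (3,2) capped by W -> flip
Dir W: first cell '.' (not opp) -> no flip
Dir E: opp run (4,2) (4,3) (4,4) (4,5), next=edge -> no flip
Dir SW: first cell '.' (not opp) -> no flip
Dir S: first cell '.' (not opp) -> no flip
Dir SE: first cell '.' (not opp) -> no flip

Answer: (3,2)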